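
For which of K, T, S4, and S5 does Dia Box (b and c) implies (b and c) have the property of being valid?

S5-tableau for the negation not (Dia Box (b and c) implies (b and c)):
1. not (Dia Box (b and c) implies (b and c)), 0
2. Dia Box (b and c), 0
3. not (b and c), 0
4. not c, 0
5. Box (b and c), 1
6. b and c, 0
7. b, 0
8. c, 0
Accessibility: 0R0, 0R1, 1R0, 1R1
Branch closes: c and not c both at 0.
Every branch closes (one shown): valid in S5.
S4-tableau for the negation not (Dia Box (b and c) implies (b and c)):
1. not (Dia Box (b and c) implies (b and c)), 0
2. Dia Box (b and c), 0
3. not (b and c), 0
4. not c, 0
5. Box (b and c), 1
6. b and c, 1
7. b, 1
8. c, 1
Accessibility: 0R0, 0R1, 1R1
Complete open branch: countermodel on an S4-frame, so not valid in S4, nor in K, T (the same frame is also a K-frame and a T-frame).

S5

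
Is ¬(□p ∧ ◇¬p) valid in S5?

Yes, valid

Tableau for the negation □p ∧ ◇¬p:
1. □p ∧ ◇¬p, 0
2. □p, 0   [∧-rule on 1]
3. ◇¬p, 0   [∧-rule on 1]
4. p, 0   [□-rule on 2 via 0R0]
5. ¬p, 1   [◇-rule on 3: fresh world 1, 0R1]
6. p, 1   [□-rule on 2 via 0R1]
Accessibility: 0R0, 0R1, 1R0, 1R1
Branch closes: p and ¬p both at 1.
Every branch of the negation's tableau closes; the branch above is one of them.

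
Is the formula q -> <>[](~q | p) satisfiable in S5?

1. q -> <>[](~q | p), w0
2. <>[](~q | p), w0
3. [](~q | p), w1
4. ~q | p, w0
5. ~q | p, w1
6. p, w0
7. p, w1
Accessibility: w0Rw0, w0Rw1, w1Rw0, w1Rw1

Satisfiable (open branch found)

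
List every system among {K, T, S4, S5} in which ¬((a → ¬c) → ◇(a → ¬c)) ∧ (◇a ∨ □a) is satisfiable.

K

K-tableau for the formula:
1. ¬((a → ¬c) → ◇(a → ¬c)) ∧ (◇a ∨ □a), 0
2. ¬((a → ¬c) → ◇(a → ¬c)), 0   [∧-rule on 1]
3. ◇a ∨ □a, 0   [∧-rule on 1]
4. a → ¬c, 0   [¬→-rule on 2]
5. ¬◇(a → ¬c), 0   [¬→-rule on 2]
6. □a, 0   [∨-rule on 3 (branches; this branch)]
7. ¬c, 0   [→-rule on 4 (branches; this branch)]
Complete open branch: satisfiable in K.
T-tableau for the formula:
1. ¬((a → ¬c) → ◇(a → ¬c)) ∧ (◇a ∨ □a), 0
2. ¬((a → ¬c) → ◇(a → ¬c)), 0   [∧-rule on 1]
3. ◇a ∨ □a, 0   [∧-rule on 1]
4. a → ¬c, 0   [¬→-rule on 2]
5. ¬◇(a → ¬c), 0   [¬→-rule on 2]
6. ¬(a → ¬c), 0   [¬◇-rule on 5 via 0R0]
7. a, 0   [¬→-rule on 6]
8. c, 0   [¬→-rule on 6]
9. □a, 0   [∨-rule on 3 (branches; this branch)]
10. ¬c, 0   [→-rule on 4 (branches; this branch)]
Accessibility: 0R0
Branch closes: c and ¬c both at 0.
Every branch closes (one shown): unsatisfiable in T, hence also in S4, S5 (every S4/S5-frame is a T-frame).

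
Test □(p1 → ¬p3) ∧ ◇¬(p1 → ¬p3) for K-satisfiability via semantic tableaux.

Unsatisfiable (every branch closes)

1. □(p1 → ¬p3) ∧ ◇¬(p1 → ¬p3), w0
2. □(p1 → ¬p3), w0
3. ◇¬(p1 → ¬p3), w0
4. ¬(p1 → ¬p3), w1
5. p1, w1
6. p3, w1
7. p1 → ¬p3, w1
8. ¬p3, w1
Accessibility: w0Rw1
Branch closes: p3 and ¬p3 both at w1.
Every branch closes; the branch above is one of them.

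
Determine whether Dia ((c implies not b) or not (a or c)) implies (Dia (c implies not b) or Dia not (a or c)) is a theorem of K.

Tableau for the negation not (Dia ((c implies not b) or not (a or c)) implies (Dia (c implies not b) or Dia not (a or c))):
1. not (Dia ((c implies not b) or not (a or c)) implies (Dia (c implies not b) or Dia not (a or c))), u
2. Dia ((c implies not b) or not (a or c)), u   [neg-implies-rule on 1]
3. not (Dia (c implies not b) or Dia not (a or c)), u   [neg-implies-rule on 1]
4. not Dia (c implies not b), u   [neg-or-rule on 3]
5. not Dia not (a or c), u   [neg-or-rule on 3]
6. (c implies not b) or not (a or c), v   [Dia-rule on 2: fresh world v, uRv]
7. not (c implies not b), v   [neg-Dia-rule on 4 via uRv]
8. c, v   [neg-implies-rule on 7]
9. b, v   [neg-implies-rule on 7]
10. a or c, v   [neg-Dia-rule on 5 via uRv]
11. c implies not b, v   [or-rule on 6 (branches; this branch)]
12. not b, v   [implies-rule on 11 (branches; this branch)]
Accessibility: uRv
Branch closes: b and not b both at v.
All branches of the negation close; one closing branch shown above.

Valid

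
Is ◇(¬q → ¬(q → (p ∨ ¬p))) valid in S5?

Tableau for the negation ¬◇(¬q → ¬(q → (p ∨ ¬p))):
1. ¬◇(¬q → ¬(q → (p ∨ ¬p))), u
2. ¬(¬q → ¬(q → (p ∨ ¬p))), u   [¬◇-rule on 1 via uRu]
3. ¬q, u   [¬→-rule on 2]
4. q → (p ∨ ¬p), u   [¬→-rule on 2]
5. p ∨ ¬p, u   [→-rule on 4 (branches; this branch)]
6. ¬p, u   [∨-rule on 5 (branches; this branch)]
Accessibility: uRu
The negation has an open branch (countermodel exists).

No, not valid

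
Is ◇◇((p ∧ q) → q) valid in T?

Tableau for the negation ¬◇◇((p ∧ q) → q):
1. ¬◇◇((p ∧ q) → q), 0
2. ¬◇((p ∧ q) → q), 0
3. ¬((p ∧ q) → q), 0
4. p ∧ q, 0
5. ¬q, 0
6. p, 0
7. q, 0
Accessibility: 0R0
Branch closes: q and ¬q both at 0.
Every branch of the negation's tableau closes; the branch above is one of them.

Yes, valid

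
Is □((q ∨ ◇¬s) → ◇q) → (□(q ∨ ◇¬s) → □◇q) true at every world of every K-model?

Tableau for the negation ¬(□((q ∨ ◇¬s) → ◇q) → (□(q ∨ ◇¬s) → □◇q)):
1. ¬(□((q ∨ ◇¬s) → ◇q) → (□(q ∨ ◇¬s) → □◇q)), u
2. □((q ∨ ◇¬s) → ◇q), u   [¬→-rule on 1]
3. ¬(□(q ∨ ◇¬s) → □◇q), u   [¬→-rule on 1]
4. □(q ∨ ◇¬s), u   [¬→-rule on 3]
5. ¬□◇q, u   [¬→-rule on 3]
6. ¬◇q, v   [¬□-rule on 5: fresh world v, uRv]
7. (q ∨ ◇¬s) → ◇q, v   [□-rule on 2 via uRv]
8. q ∨ ◇¬s, v   [□-rule on 4 via uRv]
9. ¬(q ∨ ◇¬s), v   [→-rule on 7 (branches; this branch)]
10. ¬q, v   [¬∨-rule on 9]
11. ¬◇¬s, v   [¬∨-rule on 9]
12. ◇¬s, v   [∨-rule on 8 (branches; this branch)]
13. ¬s, w   [◇-rule on 12: fresh world w, vRw]
14. ¬q, w   [¬◇-rule on 6 via vRw]
15. s, w   [¬◇-rule on 11 via vRw]
Accessibility: uRv, vRw
Branch closes: s and ¬s both at w.
Every branch of the negation's tableau closes; the branch above is one of them.

Valid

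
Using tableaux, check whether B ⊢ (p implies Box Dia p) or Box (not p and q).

Tableau for the negation not ((p implies Box Dia p) or Box (not p and q)):
1. not ((p implies Box Dia p) or Box (not p and q)), u
2. not (p implies Box Dia p), u   [neg-or-rule on 1]
3. not Box (not p and q), u   [neg-or-rule on 1]
4. p, u   [neg-implies-rule on 2]
5. not Box Dia p, u   [neg-implies-rule on 2]
6. not (not p and q), v   [neg-Box-rule on 3: fresh world v, uRv]
7. not q, v   [neg-and-rule on 6 (branches; this branch)]
8. not Dia p, w   [neg-Box-rule on 5: fresh world w, uRw]
9. not p, u   [neg-Dia-rule on 8 via wRu]
Accessibility: uRu, uRv, uRw, vRu, vRv, wRu, wRw
Branch closes: p and not p both at u.
All branches of the negation close; one closing branch shown above.

Yes, valid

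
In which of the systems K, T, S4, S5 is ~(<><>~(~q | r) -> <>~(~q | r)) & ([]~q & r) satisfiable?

K, T

S4-tableau for the formula:
1. ~(<><>~(~q | r) -> <>~(~q | r)) & ([]~q & r), u
2. ~(<><>~(~q | r) -> <>~(~q | r)), u   [&-rule on 1]
3. []~q & r, u   [&-rule on 1]
4. <><>~(~q | r), u   [~->-rule on 2]
5. ~<>~(~q | r), u   [~->-rule on 2]
6. []~q, u   [&-rule on 3]
7. r, u   [&-rule on 3]
8. ~q | r, u   [~<>-rule on 5 via uRu]
9. ~q, u   [[]-rule on 6 via uRu]
10. <>~(~q | r), v   [<>-rule on 4: fresh world v, uRv]
11. ~q | r, v   [~<>-rule on 5 via uRv]
12. ~q, v   [[]-rule on 6 via uRv]
13. r, v   [|-rule on 11 (branches; this branch)]
14. ~(~q | r), w   [<>-rule on 10: fresh world w, vRw]
15. q, w   [~|-rule on 14]
16. ~r, w   [~|-rule on 14]
17. ~q | r, w   [~<>-rule on 5 via uRw]
18. ~q, w   [[]-rule on 6 via uRw]
Accessibility: uRu, uRv, uRw, vRv, vRw, wRw
Branch closes: q and ~q both at w.
Every branch closes (one shown): unsatisfiable in S4, hence also in S5 (every S5-frame is an S4-frame).
T-tableau for the formula:
1. ~(<><>~(~q | r) -> <>~(~q | r)) & ([]~q & r), u
2. ~(<><>~(~q | r) -> <>~(~q | r)), u   [&-rule on 1]
3. []~q & r, u   [&-rule on 1]
4. <><>~(~q | r), u   [~->-rule on 2]
5. ~<>~(~q | r), u   [~->-rule on 2]
6. []~q, u   [&-rule on 3]
7. r, u   [&-rule on 3]
8. ~q | r, u   [~<>-rule on 5 via uRu]
9. ~q, u   [[]-rule on 6 via uRu]
10. <>~(~q | r), v   [<>-rule on 4: fresh world v, uRv]
11. ~q | r, v   [~<>-rule on 5 via uRv]
12. ~q, v   [[]-rule on 6 via uRv]
13. r, v   [|-rule on 11 (branches; this branch)]
14. ~(~q | r), w   [<>-rule on 10: fresh world w, vRw]
15. q, w   [~|-rule on 14]
16. ~r, w   [~|-rule on 14]
Accessibility: uRu, uRv, vRv, vRw, wRw
Complete open branch: satisfiable in T, hence also in K (this T-model is also a K-model).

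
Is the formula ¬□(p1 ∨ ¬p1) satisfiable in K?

Unsatisfiable

1. ¬□(p1 ∨ ¬p1), w0
2. ¬(p1 ∨ ¬p1), w1
3. ¬p1, w1
4. p1, w1
Accessibility: w0Rw1
Branch closes: p1 and ¬p1 both at w1.
(One branch shown.) All branches close.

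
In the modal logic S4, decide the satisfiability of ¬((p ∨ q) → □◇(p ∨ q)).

Satisfiable

1. ¬((p ∨ q) → □◇(p ∨ q)), 0
2. p ∨ q, 0
3. ¬□◇(p ∨ q), 0
4. q, 0
5. ¬◇(p ∨ q), 1
6. ¬(p ∨ q), 1
7. ¬p, 1
8. ¬q, 1
Accessibility: 0R0, 0R1, 1R1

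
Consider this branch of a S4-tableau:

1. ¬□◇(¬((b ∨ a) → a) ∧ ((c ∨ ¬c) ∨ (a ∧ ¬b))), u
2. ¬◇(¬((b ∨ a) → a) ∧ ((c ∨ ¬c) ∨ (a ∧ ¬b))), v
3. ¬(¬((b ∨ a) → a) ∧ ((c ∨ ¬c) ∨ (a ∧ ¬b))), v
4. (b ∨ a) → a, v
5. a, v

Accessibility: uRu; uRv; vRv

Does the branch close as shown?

No, open

No atom appears with both signs at the same world.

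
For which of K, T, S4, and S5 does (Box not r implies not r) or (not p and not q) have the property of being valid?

T, S4, S5

K-tableau for the negation not ((Box not r implies not r) or (not p and not q)):
1. not ((Box not r implies not r) or (not p and not q)), 0
2. not (Box not r implies not r), 0
3. not (not p and not q), 0
4. Box not r, 0
5. r, 0
6. q, 0
Complete open branch: countermodel on a K-frame, so not valid in K.
T-tableau for the negation not ((Box not r implies not r) or (not p and not q)):
1. not ((Box not r implies not r) or (not p and not q)), 0
2. not (Box not r implies not r), 0
3. not (not p and not q), 0
4. Box not r, 0
5. r, 0
6. not r, 0
Accessibility: 0R0
Branch closes: r and not r both at 0.
Every branch closes (one shown): valid in T, hence also in S4, S5 (every theorem of T is a theorem of S4 and S5).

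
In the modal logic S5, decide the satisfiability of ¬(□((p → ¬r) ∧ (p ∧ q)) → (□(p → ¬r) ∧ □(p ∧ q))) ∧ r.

1. ¬(□((p → ¬r) ∧ (p ∧ q)) → (□(p → ¬r) ∧ □(p ∧ q))) ∧ r, u
2. ¬(□((p → ¬r) ∧ (p ∧ q)) → (□(p → ¬r) ∧ □(p ∧ q))), u
3. r, u
4. □((p → ¬r) ∧ (p ∧ q)), u
5. ¬(□(p → ¬r) ∧ □(p ∧ q)), u
6. (p → ¬r) ∧ (p ∧ q), u
7. p → ¬r, u
8. p ∧ q, u
9. p, u
10. q, u
11. ¬□(p ∧ q), u
12. ¬r, u
Accessibility: uRu
Branch closes: r and ¬r both at u.
All branches of the tableau close; one closing branch shown above.

Unsatisfiable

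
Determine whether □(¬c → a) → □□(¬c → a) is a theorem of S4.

Tableau for the negation ¬(□(¬c → a) → □□(¬c → a)):
1. ¬(□(¬c → a) → □□(¬c → a)), w0
2. □(¬c → a), w0
3. ¬□□(¬c → a), w0
4. ¬c → a, w0
5. a, w0
6. ¬□(¬c → a), w1
7. ¬c → a, w1
8. a, w1
9. ¬(¬c → a), w2
10. ¬c, w2
11. ¬a, w2
12. ¬c → a, w2
13. a, w2
Accessibility: w0Rw0, w0Rw1, w0Rw2, w1Rw1, w1Rw2, w2Rw2
Branch closes: a and ¬a both at w2.
Every branch of the negation's tableau closes; the branch above is one of them.

Valid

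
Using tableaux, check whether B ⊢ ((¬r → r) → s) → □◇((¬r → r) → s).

Yes, valid

Tableau for the negation ¬(((¬r → r) → s) → □◇((¬r → r) → s)):
1. ¬(((¬r → r) → s) → □◇((¬r → r) → s)), w0
2. (¬r → r) → s, w0   [¬→-rule on 1]
3. ¬□◇((¬r → r) → s), w0   [¬→-rule on 1]
4. ¬(¬r → r), w0   [→-rule on 2 (branches; this branch)]
5. ¬r, w0   [¬→-rule on 4]
6. ¬◇((¬r → r) → s), w1   [¬□-rule on 3: fresh world w1, w0Rw1]
7. ¬((¬r → r) → s), w0   [¬◇-rule on 6 via w1Rw0]
8. ¬r → r, w0   [¬→-rule on 7]
9. ¬s, w0   [¬→-rule on 7]
10. ¬((¬r → r) → s), w1   [¬◇-rule on 6 via w1Rw1]
11. ¬r → r, w1   [¬→-rule on 10]
12. ¬s, w1   [¬→-rule on 10]
13. r, w0   [→-rule on 8 (branches; this branch)]
Accessibility: w0Rw0, w0Rw1, w1Rw0, w1Rw1
Branch closes: r and ¬r both at w0.
Every branch of the negation's tableau closes; the branch above is one of them.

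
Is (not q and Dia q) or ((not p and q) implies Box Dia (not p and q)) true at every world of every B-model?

Tableau for the negation not ((not q and Dia q) or ((not p and q) implies Box Dia (not p and q))):
1. not ((not q and Dia q) or ((not p and q) implies Box Dia (not p and q))), u
2. not (not q and Dia q), u
3. not ((not p and q) implies Box Dia (not p and q)), u
4. not p and q, u
5. not Box Dia (not p and q), u
6. not p, u
7. q, u
8. not Dia (not p and q), v
9. not (not p and q), u
10. not (not p and q), v
11. not q, u
Accessibility: uRu, uRv, vRu, vRv
Branch closes: q and not q both at u.
Every branch of the negation's tableau closes; the branch above is one of them.

Valid in B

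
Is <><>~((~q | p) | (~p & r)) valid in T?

Tableau for the negation ~<><>~((~q | p) | (~p & r)):
1. ~<><>~((~q | p) | (~p & r)), u
2. ~<>~((~q | p) | (~p & r)), u   [~<>-rule on 1 via uRu]
3. (~q | p) | (~p & r), u   [~<>-rule on 2 via uRu]
4. ~p & r, u   [|-rule on 3 (branches; this branch)]
5. ~p, u   [&-rule on 4]
6. r, u   [&-rule on 4]
Accessibility: uRu
The negation has an open branch (countermodel exists).

Not valid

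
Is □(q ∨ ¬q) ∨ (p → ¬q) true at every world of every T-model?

Tableau for the negation ¬(□(q ∨ ¬q) ∨ (p → ¬q)):
1. ¬(□(q ∨ ¬q) ∨ (p → ¬q)), 0
2. ¬□(q ∨ ¬q), 0   [¬∨-rule on 1]
3. ¬(p → ¬q), 0   [¬∨-rule on 1]
4. p, 0   [¬→-rule on 3]
5. q, 0   [¬→-rule on 3]
6. ¬(q ∨ ¬q), 1   [¬□-rule on 2: fresh world 1, 0R1]
7. ¬q, 1   [¬∨-rule on 6]
8. q, 1   [¬∨-rule on 6]
Accessibility: 0R0, 0R1, 1R1
Branch closes: q and ¬q both at 1.
Every branch of the negation's tableau closes; the branch above is one of them.

Valid in T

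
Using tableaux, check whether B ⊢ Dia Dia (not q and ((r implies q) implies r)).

Tableau for the negation not Dia Dia (not q and ((r implies q) implies r)):
1. not Dia Dia (not q and ((r implies q) implies r)), w0
2. not Dia (not q and ((r implies q) implies r)), w0
3. not (not q and ((r implies q) implies r)), w0
4. not ((r implies q) implies r), w0
5. r implies q, w0
6. not r, w0
7. q, w0
Accessibility: w0Rw0
The negation has an open branch (countermodel exists).

Invalid (countermodel exists)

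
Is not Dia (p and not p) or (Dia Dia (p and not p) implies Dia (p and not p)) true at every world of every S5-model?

Tableau for the negation not (not Dia (p and not p) or (Dia Dia (p and not p) implies Dia (p and not p))):
1. not (not Dia (p and not p) or (Dia Dia (p and not p) implies Dia (p and not p))), u
2. Dia (p and not p), u
3. not (Dia Dia (p and not p) implies Dia (p and not p)), u
4. Dia Dia (p and not p), u
5. not Dia (p and not p), u
6. not (p and not p), u
7. p, u
8. p and not p, v
9. p, v
10. not p, v
Accessibility: uRu, uRv, vRu, vRv
Branch closes: p and not p both at v.
Every branch of the negation's tableau closes; the branch above is one of them.

Valid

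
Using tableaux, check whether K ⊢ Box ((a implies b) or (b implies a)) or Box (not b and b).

Tableau for the negation not (Box ((a implies b) or (b implies a)) or Box (not b and b)):
1. not (Box ((a implies b) or (b implies a)) or Box (not b and b)), 0
2. not Box ((a implies b) or (b implies a)), 0
3. not Box (not b and b), 0
4. not ((a implies b) or (b implies a)), 1
5. not (a implies b), 1
6. not (b implies a), 1
7. a, 1
8. not b, 1
9. b, 1
10. not a, 1
Accessibility: 0R1
Branch closes: b and not b both at 1.
All branches of the negation close; one closing branch shown above.

Yes, valid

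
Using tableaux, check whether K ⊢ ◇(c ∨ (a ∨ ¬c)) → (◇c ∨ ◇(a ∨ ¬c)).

Valid in K

Tableau for the negation ¬(◇(c ∨ (a ∨ ¬c)) → (◇c ∨ ◇(a ∨ ¬c))):
1. ¬(◇(c ∨ (a ∨ ¬c)) → (◇c ∨ ◇(a ∨ ¬c))), u
2. ◇(c ∨ (a ∨ ¬c)), u   [¬→-rule on 1]
3. ¬(◇c ∨ ◇(a ∨ ¬c)), u   [¬→-rule on 1]
4. ¬◇c, u   [¬∨-rule on 3]
5. ¬◇(a ∨ ¬c), u   [¬∨-rule on 3]
6. c ∨ (a ∨ ¬c), v   [◇-rule on 2: fresh world v, uRv]
7. ¬c, v   [¬◇-rule on 4 via uRv]
8. ¬(a ∨ ¬c), v   [¬◇-rule on 5 via uRv]
9. ¬a, v   [¬∨-rule on 8]
10. c, v   [¬∨-rule on 8]
Accessibility: uRv
Branch closes: c and ¬c both at v.
Every branch of the negation's tableau closes; the branch above is one of them.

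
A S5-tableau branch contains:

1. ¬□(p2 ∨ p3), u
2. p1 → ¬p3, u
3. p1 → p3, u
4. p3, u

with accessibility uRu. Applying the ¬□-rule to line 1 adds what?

a fresh world v with uRv, and ¬(p2 ∨ p3) at v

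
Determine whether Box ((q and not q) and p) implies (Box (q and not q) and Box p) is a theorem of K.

Tableau for the negation not (Box ((q and not q) and p) implies (Box (q and not q) and Box p)):
1. not (Box ((q and not q) and p) implies (Box (q and not q) and Box p)), 0
2. Box ((q and not q) and p), 0
3. not (Box (q and not q) and Box p), 0
4. not Box (q and not q), 0
5. not (q and not q), 1
6. (q and not q) and p, 1
7. q and not q, 1
8. p, 1
9. q, 1
10. not q, 1
Accessibility: 0R1
Branch closes: q and not q both at 1.
Every branch of the negation's tableau closes; the branch above is one of them.

Valid in K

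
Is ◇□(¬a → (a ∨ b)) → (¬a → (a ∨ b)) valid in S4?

Not valid

Tableau for the negation ¬(◇□(¬a → (a ∨ b)) → (¬a → (a ∨ b))):
1. ¬(◇□(¬a → (a ∨ b)) → (¬a → (a ∨ b))), w0
2. ◇□(¬a → (a ∨ b)), w0   [¬→-rule on 1]
3. ¬(¬a → (a ∨ b)), w0   [¬→-rule on 1]
4. ¬a, w0   [¬→-rule on 3]
5. ¬(a ∨ b), w0   [¬→-rule on 3]
6. ¬b, w0   [¬∨-rule on 5]
7. □(¬a → (a ∨ b)), w1   [◇-rule on 2: fresh world w1, w0Rw1]
8. ¬a → (a ∨ b), w1   [□-rule on 7 via w1Rw1]
9. a ∨ b, w1   [→-rule on 8 (branches; this branch)]
10. b, w1   [∨-rule on 9 (branches; this branch)]
Accessibility: w0Rw0, w0Rw1, w1Rw1
The negation has an open branch (countermodel exists).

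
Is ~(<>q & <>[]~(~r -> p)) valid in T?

Tableau for the negation <>q & <>[]~(~r -> p):
1. <>q & <>[]~(~r -> p), w0
2. <>q, w0
3. <>[]~(~r -> p), w0
4. q, w1
5. []~(~r -> p), w2
6. ~(~r -> p), w2
7. ~r, w2
8. ~p, w2
Accessibility: w0Rw0, w0Rw1, w0Rw2, w1Rw1, w2Rw2
The negation has an open branch (countermodel exists).

No, not valid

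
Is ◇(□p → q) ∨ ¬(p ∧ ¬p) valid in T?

Yes, valid

Tableau for the negation ¬(◇(□p → q) ∨ ¬(p ∧ ¬p)):
1. ¬(◇(□p → q) ∨ ¬(p ∧ ¬p)), w0
2. ¬◇(□p → q), w0
3. p ∧ ¬p, w0
4. p, w0
5. ¬p, w0
Accessibility: w0Rw0
Branch closes: p and ¬p both at w0.
All branches of the negation close; one closing branch shown above.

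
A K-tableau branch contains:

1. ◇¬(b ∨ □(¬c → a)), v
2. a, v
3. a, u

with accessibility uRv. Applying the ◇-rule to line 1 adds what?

a fresh world w with vRw, and ¬(b ∨ □(¬c → a)) at w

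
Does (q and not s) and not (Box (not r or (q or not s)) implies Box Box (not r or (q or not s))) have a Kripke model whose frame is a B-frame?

Yes, satisfiable

1. (q and not s) and not (Box (not r or (q or not s)) implies Box Box (not r or (q or not s))), u
2. q and not s, u
3. not (Box (not r or (q or not s)) implies Box Box (not r or (q or not s))), u
4. q, u
5. not s, u
6. Box (not r or (q or not s)), u
7. not Box Box (not r or (q or not s)), u
8. not r or (q or not s), u
9. q or not s, u
10. not Box (not r or (q or not s)), v
11. not r or (q or not s), v
12. q or not s, v
13. not s, v
14. not (not r or (q or not s)), w
15. r, w
16. not (q or not s), w
17. not q, w
18. s, w
Accessibility: uRu, uRv, vRu, vRv, vRw, wRv, wRw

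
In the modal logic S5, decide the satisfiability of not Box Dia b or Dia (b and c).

1. not Box Dia b or Dia (b and c), u
2. Dia (b and c), u
3. b and c, v
4. b, v
5. c, v
Accessibility: uRu, uRv, vRu, vRv

Satisfiable (open branch found)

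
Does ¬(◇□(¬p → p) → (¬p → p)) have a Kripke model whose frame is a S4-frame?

Satisfiable (open branch found)

1. ¬(◇□(¬p → p) → (¬p → p)), w0
2. ◇□(¬p → p), w0
3. ¬(¬p → p), w0
4. ¬p, w0
5. □(¬p → p), w1
6. ¬p → p, w1
7. p, w1
Accessibility: w0Rw0, w0Rw1, w1Rw1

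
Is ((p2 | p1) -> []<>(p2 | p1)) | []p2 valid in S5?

Yes, valid

Tableau for the negation ~(((p2 | p1) -> []<>(p2 | p1)) | []p2):
1. ~(((p2 | p1) -> []<>(p2 | p1)) | []p2), 0
2. ~((p2 | p1) -> []<>(p2 | p1)), 0   [~|-rule on 1]
3. ~[]p2, 0   [~|-rule on 1]
4. p2 | p1, 0   [~->-rule on 2]
5. ~[]<>(p2 | p1), 0   [~->-rule on 2]
6. p1, 0   [|-rule on 4 (branches; this branch)]
7. ~p2, 1   [~[]-rule on 3: fresh world 1, 0R1]
8. ~<>(p2 | p1), 2   [~[]-rule on 5: fresh world 2, 0R2]
9. ~(p2 | p1), 0   [~<>-rule on 8 via 2R0]
10. ~p2, 0   [~|-rule on 9]
11. ~p1, 0   [~|-rule on 9]
Accessibility: 0R0, 0R1, 0R2, 1R0, 1R1, 1R2, 2R0, 2R1, 2R2
Branch closes: p1 and ~p1 both at 0.
Every branch of the negation's tableau closes; the branch above is one of them.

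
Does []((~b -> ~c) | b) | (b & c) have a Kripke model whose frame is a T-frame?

1. []((~b -> ~c) | b) | (b & c), u
2. b & c, u
3. b, u
4. c, u
Accessibility: uRu

Satisfiable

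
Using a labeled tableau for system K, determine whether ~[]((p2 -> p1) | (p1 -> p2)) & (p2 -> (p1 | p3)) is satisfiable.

1. ~[]((p2 -> p1) | (p1 -> p2)) & (p2 -> (p1 | p3)), u
2. ~[]((p2 -> p1) | (p1 -> p2)), u
3. p2 -> (p1 | p3), u
4. p1 | p3, u
5. p3, u
6. ~((p2 -> p1) | (p1 -> p2)), v
7. ~(p2 -> p1), v
8. ~(p1 -> p2), v
9. p2, v
10. ~p1, v
11. p1, v
12. ~p2, v
Accessibility: uRv
Branch closes: p1 and ~p1 both at v.
Every branch closes; the branch above is one of them.

Unsatisfiable (every branch closes)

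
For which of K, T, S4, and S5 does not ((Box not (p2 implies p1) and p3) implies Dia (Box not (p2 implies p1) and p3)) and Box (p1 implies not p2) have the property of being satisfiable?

T-tableau for the formula:
1. not ((Box not (p2 implies p1) and p3) implies Dia (Box not (p2 implies p1) and p3)) and Box (p1 implies not p2), 0
2. not ((Box not (p2 implies p1) and p3) implies Dia (Box not (p2 implies p1) and p3)), 0
3. Box (p1 implies not p2), 0
4. Box not (p2 implies p1) and p3, 0
5. not Dia (Box not (p2 implies p1) and p3), 0
6. Box not (p2 implies p1), 0
7. p3, 0
8. p1 implies not p2, 0
9. not (Box not (p2 implies p1) and p3), 0
10. not (p2 implies p1), 0
11. p2, 0
12. not p1, 0
13. not Box not (p2 implies p1), 0
14. p2 implies p1, 1
15. p1 implies not p2, 1
16. not (Box not (p2 implies p1) and p3), 1
17. not (p2 implies p1), 1
18. p2, 1
19. not p1, 1
20. p1, 1
Accessibility: 0R0, 0R1, 1R1
Branch closes: p1 and not p1 both at 1.
Every branch closes (one shown): unsatisfiable in T, hence also in S4, S5 (every S4/S5-frame is a T-frame).
K-tableau for the formula:
1. not ((Box not (p2 implies p1) and p3) implies Dia (Box not (p2 implies p1) and p3)) and Box (p1 implies not p2), 0
2. not ((Box not (p2 implies p1) and p3) implies Dia (Box not (p2 implies p1) and p3)), 0
3. Box (p1 implies not p2), 0
4. Box not (p2 implies p1) and p3, 0
5. not Dia (Box not (p2 implies p1) and p3), 0
6. Box not (p2 implies p1), 0
7. p3, 0
Complete open branch: satisfiable in K.

K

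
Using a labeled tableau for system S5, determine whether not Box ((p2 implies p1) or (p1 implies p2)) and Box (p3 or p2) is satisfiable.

No, unsatisfiable

1. not Box ((p2 implies p1) or (p1 implies p2)) and Box (p3 or p2), w0
2. not Box ((p2 implies p1) or (p1 implies p2)), w0
3. Box (p3 or p2), w0
4. p3 or p2, w0
5. p2, w0
6. not ((p2 implies p1) or (p1 implies p2)), w1
7. not (p2 implies p1), w1
8. not (p1 implies p2), w1
9. p2, w1
10. not p1, w1
11. p1, w1
12. not p2, w1
Accessibility: w0Rw0, w0Rw1, w1Rw0, w1Rw1
Branch closes: p1 and not p1 both at w1.
Every branch closes; the branch above is one of them.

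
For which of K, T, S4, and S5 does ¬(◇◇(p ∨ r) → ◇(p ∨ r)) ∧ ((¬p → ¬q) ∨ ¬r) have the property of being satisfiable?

T-tableau for the formula:
1. ¬(◇◇(p ∨ r) → ◇(p ∨ r)) ∧ ((¬p → ¬q) ∨ ¬r), w0
2. ¬(◇◇(p ∨ r) → ◇(p ∨ r)), w0
3. (¬p → ¬q) ∨ ¬r, w0
4. ◇◇(p ∨ r), w0
5. ¬◇(p ∨ r), w0
6. ¬(p ∨ r), w0
7. ¬p, w0
8. ¬r, w0
9. ◇(p ∨ r), w1
10. ¬(p ∨ r), w1
11. ¬p, w1
12. ¬r, w1
13. p ∨ r, w2
14. r, w2
Accessibility: w0Rw0, w0Rw1, w1Rw1, w1Rw2, w2Rw2
Complete open branch: satisfiable in T, hence also in K (this T-model is also a K-model).
S4-tableau for the formula:
1. ¬(◇◇(p ∨ r) → ◇(p ∨ r)) ∧ ((¬p → ¬q) ∨ ¬r), w0
2. ¬(◇◇(p ∨ r) → ◇(p ∨ r)), w0
3. (¬p → ¬q) ∨ ¬r, w0
4. ◇◇(p ∨ r), w0
5. ¬◇(p ∨ r), w0
6. ¬(p ∨ r), w0
7. ¬p, w0
8. ¬r, w0
9. ¬p → ¬q, w0
10. ¬q, w0
11. ◇(p ∨ r), w1
12. ¬(p ∨ r), w1
13. ¬p, w1
14. ¬r, w1
15. p ∨ r, w2
16. ¬(p ∨ r), w2
17. ¬p, w2
18. ¬r, w2
19. r, w2
Accessibility: w0Rw0, w0Rw1, w0Rw2, w1Rw1, w1Rw2, w2Rw2
Branch closes: r and ¬r both at w2.
Every branch closes (one shown): unsatisfiable in S4, hence also in S5 (every S5-frame is an S4-frame).

K, T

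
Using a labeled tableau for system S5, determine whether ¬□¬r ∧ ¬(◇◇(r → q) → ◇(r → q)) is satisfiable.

Unsatisfiable (every branch closes)

1. ¬□¬r ∧ ¬(◇◇(r → q) → ◇(r → q)), u
2. ¬□¬r, u   [∧-rule on 1]
3. ¬(◇◇(r → q) → ◇(r → q)), u   [∧-rule on 1]
4. ◇◇(r → q), u   [¬→-rule on 3]
5. ¬◇(r → q), u   [¬→-rule on 3]
6. ¬(r → q), u   [¬◇-rule on 5 via uRu]
7. r, u   [¬→-rule on 6]
8. ¬q, u   [¬→-rule on 6]
9. r, v   [¬□-rule on 2: fresh world v, uRv]
10. ¬(r → q), v   [¬◇-rule on 5 via uRv]
11. ¬q, v   [¬→-rule on 10]
12. ◇(r → q), w   [◇-rule on 4: fresh world w, uRw]
13. ¬(r → q), w   [¬◇-rule on 5 via uRw]
14. r, w   [¬→-rule on 13]
15. ¬q, w   [¬→-rule on 13]
16. r → q, x   [◇-rule on 12: fresh world x, wRx]
17. ¬(r → q), x   [¬◇-rule on 5 via uRx]
18. r, x   [¬→-rule on 17]
19. ¬q, x   [¬→-rule on 17]
20. q, x   [→-rule on 16 (branches; this branch)]
Accessibility: uRu, uRv, uRw, uRx, vRu, vRv, vRw, vRx, wRu, wRv, wRw, wRx, xRu, xRv, xRw, xRx
Branch closes: q and ¬q both at x.
(One branch shown.) All branches close.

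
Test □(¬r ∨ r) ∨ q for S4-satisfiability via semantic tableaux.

Satisfiable (open branch found)

1. □(¬r ∨ r) ∨ q, 0
2. q, 0
Accessibility: 0R0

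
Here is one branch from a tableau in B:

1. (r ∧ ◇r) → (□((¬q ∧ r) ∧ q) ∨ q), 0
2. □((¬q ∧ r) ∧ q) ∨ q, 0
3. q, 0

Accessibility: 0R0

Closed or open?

There is no literal clash: for every atom and world, at most one sign appears.

Open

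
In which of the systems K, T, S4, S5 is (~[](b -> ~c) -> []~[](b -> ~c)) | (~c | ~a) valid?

S5

S5-tableau for the negation ~((~[](b -> ~c) -> []~[](b -> ~c)) | (~c | ~a)):
1. ~((~[](b -> ~c) -> []~[](b -> ~c)) | (~c | ~a)), w0
2. ~(~[](b -> ~c) -> []~[](b -> ~c)), w0
3. ~(~c | ~a), w0
4. ~[](b -> ~c), w0
5. ~[]~[](b -> ~c), w0
6. c, w0
7. a, w0
8. ~(b -> ~c), w1
9. b, w1
10. c, w1
11. [](b -> ~c), w2
12. b -> ~c, w0
13. b -> ~c, w1
14. b -> ~c, w2
15. ~b, w0
16. ~c, w1
Accessibility: w0Rw0, w0Rw1, w0Rw2, w1Rw0, w1Rw1, w1Rw2, w2Rw0, w2Rw1, w2Rw2
Branch closes: c and ~c both at w1.
Every branch closes (one shown): valid in S5.
S4-tableau for the negation ~((~[](b -> ~c) -> []~[](b -> ~c)) | (~c | ~a)):
1. ~((~[](b -> ~c) -> []~[](b -> ~c)) | (~c | ~a)), w0
2. ~(~[](b -> ~c) -> []~[](b -> ~c)), w0
3. ~(~c | ~a), w0
4. ~[](b -> ~c), w0
5. ~[]~[](b -> ~c), w0
6. c, w0
7. a, w0
8. ~(b -> ~c), w1
9. b, w1
10. c, w1
11. [](b -> ~c), w2
12. b -> ~c, w2
13. ~c, w2
Accessibility: w0Rw0, w0Rw1, w0Rw2, w1Rw1, w2Rw2
Complete open branch: countermodel on an S4-frame, so not valid in S4, nor in K, T (the same frame is also a K-frame and a T-frame).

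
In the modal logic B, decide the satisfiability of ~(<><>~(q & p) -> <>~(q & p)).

Satisfiable

1. ~(<><>~(q & p) -> <>~(q & p)), 0
2. <><>~(q & p), 0   [~->-rule on 1]
3. ~<>~(q & p), 0   [~->-rule on 1]
4. q & p, 0   [~<>-rule on 3 via 0R0]
5. q, 0   [&-rule on 4]
6. p, 0   [&-rule on 4]
7. <>~(q & p), 1   [<>-rule on 2: fresh world 1, 0R1]
8. q & p, 1   [~<>-rule on 3 via 0R1]
9. q, 1   [&-rule on 8]
10. p, 1   [&-rule on 8]
11. ~(q & p), 2   [<>-rule on 7: fresh world 2, 1R2]
12. ~p, 2   [~&-rule on 11 (branches; this branch)]
Accessibility: 0R0, 0R1, 1R0, 1R1, 1R2, 2R1, 2R2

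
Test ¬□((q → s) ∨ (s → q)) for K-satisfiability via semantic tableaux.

Unsatisfiable (every branch closes)

1. ¬□((q → s) ∨ (s → q)), u
2. ¬((q → s) ∨ (s → q)), v
3. ¬(q → s), v
4. ¬(s → q), v
5. q, v
6. ¬s, v
7. s, v
8. ¬q, v
Accessibility: uRv
Branch closes: s and ¬s both at v.
All branches of the tableau close; one closing branch shown above.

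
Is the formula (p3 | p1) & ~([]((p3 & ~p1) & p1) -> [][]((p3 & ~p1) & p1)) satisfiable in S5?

1. (p3 | p1) & ~([]((p3 & ~p1) & p1) -> [][]((p3 & ~p1) & p1)), u
2. p3 | p1, u   [&-rule on 1]
3. ~([]((p3 & ~p1) & p1) -> [][]((p3 & ~p1) & p1)), u   [&-rule on 1]
4. []((p3 & ~p1) & p1), u   [~->-rule on 3]
5. ~[][]((p3 & ~p1) & p1), u   [~->-rule on 3]
6. (p3 & ~p1) & p1, u   [[]-rule on 4 via uRu]
7. p3 & ~p1, u   [&-rule on 6]
8. p1, u   [&-rule on 6]
9. p3, u   [&-rule on 7]
10. ~p1, u   [&-rule on 7]
Accessibility: uRu
Branch closes: p1 and ~p1 both at u.
Every branch closes; the branch above is one of them.

Unsatisfiable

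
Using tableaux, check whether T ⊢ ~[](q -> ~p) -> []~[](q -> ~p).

Not valid

Tableau for the negation ~(~[](q -> ~p) -> []~[](q -> ~p)):
1. ~(~[](q -> ~p) -> []~[](q -> ~p)), u
2. ~[](q -> ~p), u
3. ~[]~[](q -> ~p), u
4. ~(q -> ~p), v
5. q, v
6. p, v
7. [](q -> ~p), w
8. q -> ~p, w
9. ~p, w
Accessibility: uRu, uRv, uRw, vRv, wRw
The negation has an open branch (countermodel exists).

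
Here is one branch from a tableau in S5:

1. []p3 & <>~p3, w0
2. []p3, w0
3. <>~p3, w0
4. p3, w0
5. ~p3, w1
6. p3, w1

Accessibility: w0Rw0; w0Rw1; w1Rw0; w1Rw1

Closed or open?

Yes, closed

Both p3 and ~p3 appear at w1.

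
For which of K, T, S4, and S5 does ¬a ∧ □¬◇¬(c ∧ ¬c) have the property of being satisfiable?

K

K-tableau for the formula:
1. ¬a ∧ □¬◇¬(c ∧ ¬c), w0
2. ¬a, w0   [∧-rule on 1]
3. □¬◇¬(c ∧ ¬c), w0   [∧-rule on 1]
Complete open branch: satisfiable in K.
T-tableau for the formula:
1. ¬a ∧ □¬◇¬(c ∧ ¬c), w0
2. ¬a, w0   [∧-rule on 1]
3. □¬◇¬(c ∧ ¬c), w0   [∧-rule on 1]
4. ¬◇¬(c ∧ ¬c), w0   [□-rule on 3 via w0Rw0]
5. c ∧ ¬c, w0   [¬◇-rule on 4 via w0Rw0]
6. c, w0   [∧-rule on 5]
7. ¬c, w0   [∧-rule on 5]
Accessibility: w0Rw0
Branch closes: c and ¬c both at w0.
Every branch closes (one shown): unsatisfiable in T, hence also in S4, S5 (every S4/S5-frame is a T-frame).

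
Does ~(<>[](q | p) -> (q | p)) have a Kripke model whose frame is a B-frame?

Unsatisfiable

1. ~(<>[](q | p) -> (q | p)), 0
2. <>[](q | p), 0
3. ~(q | p), 0
4. ~q, 0
5. ~p, 0
6. [](q | p), 1
7. q | p, 0
8. q | p, 1
9. p, 0
Accessibility: 0R0, 0R1, 1R0, 1R1
Branch closes: p and ~p both at 0.
(One branch shown.) All branches close.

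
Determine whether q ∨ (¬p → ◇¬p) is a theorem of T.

Tableau for the negation ¬(q ∨ (¬p → ◇¬p)):
1. ¬(q ∨ (¬p → ◇¬p)), u
2. ¬q, u
3. ¬(¬p → ◇¬p), u
4. ¬p, u
5. ¬◇¬p, u
6. p, u
Accessibility: uRu
Branch closes: p and ¬p both at u.
All branches of the negation close; one closing branch shown above.

Yes, valid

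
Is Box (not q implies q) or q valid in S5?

Invalid (countermodel exists)

Tableau for the negation not (Box (not q implies q) or q):
1. not (Box (not q implies q) or q), 0
2. not Box (not q implies q), 0
3. not q, 0
4. not (not q implies q), 1
5. not q, 1
Accessibility: 0R0, 0R1, 1R0, 1R1
The negation has an open branch (countermodel exists).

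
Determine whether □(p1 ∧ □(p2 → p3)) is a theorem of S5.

Tableau for the negation ¬□(p1 ∧ □(p2 → p3)):
1. ¬□(p1 ∧ □(p2 → p3)), u
2. ¬(p1 ∧ □(p2 → p3)), v
3. ¬□(p2 → p3), v
4. ¬(p2 → p3), w
5. p2, w
6. ¬p3, w
Accessibility: uRu, uRv, uRw, vRu, vRv, vRw, wRu, wRv, wRw
The negation has an open branch (countermodel exists).

Invalid (countermodel exists)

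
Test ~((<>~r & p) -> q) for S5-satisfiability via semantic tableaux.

1. ~((<>~r & p) -> q), w0
2. <>~r & p, w0
3. ~q, w0
4. <>~r, w0
5. p, w0
6. ~r, w1
Accessibility: w0Rw0, w0Rw1, w1Rw0, w1Rw1

Satisfiable (open branch found)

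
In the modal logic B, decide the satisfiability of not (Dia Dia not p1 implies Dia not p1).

Yes, satisfiable

1. not (Dia Dia not p1 implies Dia not p1), u
2. Dia Dia not p1, u
3. not Dia not p1, u
4. p1, u
5. Dia not p1, v
6. p1, v
7. not p1, w
Accessibility: uRu, uRv, vRu, vRv, vRw, wRv, wRw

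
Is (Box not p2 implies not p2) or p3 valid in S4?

Tableau for the negation not ((Box not p2 implies not p2) or p3):
1. not ((Box not p2 implies not p2) or p3), w0
2. not (Box not p2 implies not p2), w0   [neg-or-rule on 1]
3. not p3, w0   [neg-or-rule on 1]
4. Box not p2, w0   [neg-implies-rule on 2]
5. p2, w0   [neg-implies-rule on 2]
6. not p2, w0   [Box-rule on 4 via w0Rw0]
Accessibility: w0Rw0
Branch closes: p2 and not p2 both at w0.
Every branch of the negation's tableau closes; the branch above is one of them.

Valid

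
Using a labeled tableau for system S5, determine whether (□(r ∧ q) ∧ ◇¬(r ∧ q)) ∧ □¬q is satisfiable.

1. (□(r ∧ q) ∧ ◇¬(r ∧ q)) ∧ □¬q, u
2. □(r ∧ q) ∧ ◇¬(r ∧ q), u
3. □¬q, u
4. □(r ∧ q), u
5. ◇¬(r ∧ q), u
6. ¬q, u
7. r ∧ q, u
8. r, u
9. q, u
Accessibility: uRu
Branch closes: q and ¬q both at u.
All branches of the tableau close; one closing branch shown above.

Unsatisfiable (every branch closes)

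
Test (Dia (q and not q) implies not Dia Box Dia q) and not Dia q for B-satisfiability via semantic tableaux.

1. (Dia (q and not q) implies not Dia Box Dia q) and not Dia q, 0
2. Dia (q and not q) implies not Dia Box Dia q, 0
3. not Dia q, 0
4. not q, 0
5. not Dia Box Dia q, 0
6. not Box Dia q, 0
7. not Dia q, 1
8. not q, 1
9. not Box Dia q, 1
10. not Dia q, 2
11. not q, 2
Accessibility: 0R0, 0R1, 1R0, 1R1, 1R2, 2R1, 2R2

Satisfiable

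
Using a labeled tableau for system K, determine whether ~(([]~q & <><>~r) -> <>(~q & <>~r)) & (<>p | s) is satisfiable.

Unsatisfiable

1. ~(([]~q & <><>~r) -> <>(~q & <>~r)) & (<>p | s), u
2. ~(([]~q & <><>~r) -> <>(~q & <>~r)), u
3. <>p | s, u
4. []~q & <><>~r, u
5. ~<>(~q & <>~r), u
6. []~q, u
7. <><>~r, u
8. <>p, u
9. <>~r, v
10. ~(~q & <>~r), v
11. ~q, v
12. ~<>~r, v
13. p, w
14. ~(~q & <>~r), w
15. ~q, w
16. ~<>~r, w
17. ~r, x
18. r, x
Accessibility: uRv, uRw, vRx
Branch closes: r and ~r both at x.
All branches of the tableau close; one closing branch shown above.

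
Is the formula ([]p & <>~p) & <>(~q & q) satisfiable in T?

1. ([]p & <>~p) & <>(~q & q), u
2. []p & <>~p, u
3. <>(~q & q), u
4. []p, u
5. <>~p, u
6. p, u
7. ~q & q, v
8. ~q, v
9. q, v
Accessibility: uRu, uRv, vRv
Branch closes: q and ~q both at v.
Every branch closes; the branch above is one of them.

Unsatisfiable (every branch closes)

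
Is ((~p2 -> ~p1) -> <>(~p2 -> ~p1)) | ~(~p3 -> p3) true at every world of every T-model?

Tableau for the negation ~(((~p2 -> ~p1) -> <>(~p2 -> ~p1)) | ~(~p3 -> p3)):
1. ~(((~p2 -> ~p1) -> <>(~p2 -> ~p1)) | ~(~p3 -> p3)), w0
2. ~((~p2 -> ~p1) -> <>(~p2 -> ~p1)), w0
3. ~p3 -> p3, w0
4. ~p2 -> ~p1, w0
5. ~<>(~p2 -> ~p1), w0
6. ~(~p2 -> ~p1), w0
7. ~p2, w0
8. p1, w0
9. p3, w0
10. ~p1, w0
Accessibility: w0Rw0
Branch closes: p1 and ~p1 both at w0.
Every branch of the negation's tableau closes; the branch above is one of them.

Valid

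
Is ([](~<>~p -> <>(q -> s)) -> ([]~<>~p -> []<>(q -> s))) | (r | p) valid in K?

Valid in K

Tableau for the negation ~(([](~<>~p -> <>(q -> s)) -> ([]~<>~p -> []<>(q -> s))) | (r | p)):
1. ~(([](~<>~p -> <>(q -> s)) -> ([]~<>~p -> []<>(q -> s))) | (r | p)), w0
2. ~([](~<>~p -> <>(q -> s)) -> ([]~<>~p -> []<>(q -> s))), w0
3. ~(r | p), w0
4. [](~<>~p -> <>(q -> s)), w0
5. ~([]~<>~p -> []<>(q -> s)), w0
6. ~r, w0
7. ~p, w0
8. []~<>~p, w0
9. ~[]<>(q -> s), w0
10. ~<>(q -> s), w1
11. ~<>~p -> <>(q -> s), w1
12. ~<>~p, w1
13. <>(q -> s), w1
14. q -> s, w2
15. ~(q -> s), w2
16. q, w2
17. ~s, w2
18. p, w2
19. s, w2
Accessibility: w0Rw1, w1Rw2
Branch closes: s and ~s both at w2.
Every branch of the negation's tableau closes; the branch above is one of them.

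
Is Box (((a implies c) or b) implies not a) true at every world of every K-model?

Tableau for the negation not Box (((a implies c) or b) implies not a):
1. not Box (((a implies c) or b) implies not a), w0
2. not (((a implies c) or b) implies not a), w1
3. (a implies c) or b, w1
4. a, w1
5. b, w1
Accessibility: w0Rw1
The negation has an open branch (countermodel exists).

Invalid (countermodel exists)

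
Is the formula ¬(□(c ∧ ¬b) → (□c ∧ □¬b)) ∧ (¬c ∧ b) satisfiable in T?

1. ¬(□(c ∧ ¬b) → (□c ∧ □¬b)) ∧ (¬c ∧ b), u
2. ¬(□(c ∧ ¬b) → (□c ∧ □¬b)), u
3. ¬c ∧ b, u
4. □(c ∧ ¬b), u
5. ¬(□c ∧ □¬b), u
6. ¬c, u
7. b, u
8. c ∧ ¬b, u
9. c, u
10. ¬b, u
Accessibility: uRu
Branch closes: c and ¬c both at u.
Every branch closes; the branch above is one of them.

Unsatisfiable (every branch closes)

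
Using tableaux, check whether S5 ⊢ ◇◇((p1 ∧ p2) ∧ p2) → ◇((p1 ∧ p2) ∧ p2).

Valid

Tableau for the negation ¬(◇◇((p1 ∧ p2) ∧ p2) → ◇((p1 ∧ p2) ∧ p2)):
1. ¬(◇◇((p1 ∧ p2) ∧ p2) → ◇((p1 ∧ p2) ∧ p2)), u
2. ◇◇((p1 ∧ p2) ∧ p2), u   [¬→-rule on 1]
3. ¬◇((p1 ∧ p2) ∧ p2), u   [¬→-rule on 1]
4. ¬((p1 ∧ p2) ∧ p2), u   [¬◇-rule on 3 via uRu]
5. ¬(p1 ∧ p2), u   [¬∧-rule on 4 (branches; this branch)]
6. ¬p2, u   [¬∧-rule on 5 (branches; this branch)]
7. ◇((p1 ∧ p2) ∧ p2), v   [◇-rule on 2: fresh world v, uRv]
8. ¬((p1 ∧ p2) ∧ p2), v   [¬◇-rule on 3 via uRv]
9. ¬(p1 ∧ p2), v   [¬∧-rule on 8 (branches; this branch)]
10. ¬p2, v   [¬∧-rule on 9 (branches; this branch)]
11. (p1 ∧ p2) ∧ p2, w   [◇-rule on 7: fresh world w, vRw]
12. p1 ∧ p2, w   [∧-rule on 11]
13. p2, w   [∧-rule on 11]
14. p1, w   [∧-rule on 12]
15. ¬((p1 ∧ p2) ∧ p2), w   [¬◇-rule on 3 via uRw]
16. ¬(p1 ∧ p2), w   [¬∧-rule on 15 (branches; this branch)]
17. ¬p2, w   [¬∧-rule on 16 (branches; this branch)]
Accessibility: uRu, uRv, uRw, vRu, vRv, vRw, wRu, wRv, wRw
Branch closes: p2 and ¬p2 both at w.
All branches of the negation close; one closing branch shown above.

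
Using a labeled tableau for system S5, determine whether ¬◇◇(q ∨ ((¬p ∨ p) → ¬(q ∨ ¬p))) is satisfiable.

Yes, satisfiable

1. ¬◇◇(q ∨ ((¬p ∨ p) → ¬(q ∨ ¬p))), u
2. ¬◇(q ∨ ((¬p ∨ p) → ¬(q ∨ ¬p))), u
3. ¬(q ∨ ((¬p ∨ p) → ¬(q ∨ ¬p))), u
4. ¬q, u
5. ¬((¬p ∨ p) → ¬(q ∨ ¬p)), u
6. ¬p ∨ p, u
7. q ∨ ¬p, u
8. ¬p, u
Accessibility: uRu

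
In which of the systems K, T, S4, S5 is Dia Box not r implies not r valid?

S5

S4-tableau for the negation not (Dia Box not r implies not r):
1. not (Dia Box not r implies not r), 0
2. Dia Box not r, 0
3. r, 0
4. Box not r, 1
5. not r, 1
Accessibility: 0R0, 0R1, 1R1
Complete open branch: countermodel on an S4-frame, so not valid in S4, nor in K, T (the same frame is also a K-frame and a T-frame).
S5-tableau for the negation not (Dia Box not r implies not r):
1. not (Dia Box not r implies not r), 0
2. Dia Box not r, 0
3. r, 0
4. Box not r, 1
5. not r, 0
Accessibility: 0R0, 0R1, 1R0, 1R1
Branch closes: r and not r both at 0.
Every branch closes (one shown): valid in S5.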